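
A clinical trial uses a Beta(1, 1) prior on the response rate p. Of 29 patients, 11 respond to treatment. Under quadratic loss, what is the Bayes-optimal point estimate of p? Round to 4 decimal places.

Posterior: Beta(1+11, 1+18) = Beta(12, 19).
Mode = (12−1)/(12+19−2) = 11/29 = 0.3793.
With a flat prior the MAP equals the MLE, 11/29.
Mean = 12/(12+19) = 12/31 = 0.3871.
Quadratic loss ⇒ the optimal estimator is the posterior mean.

0.3871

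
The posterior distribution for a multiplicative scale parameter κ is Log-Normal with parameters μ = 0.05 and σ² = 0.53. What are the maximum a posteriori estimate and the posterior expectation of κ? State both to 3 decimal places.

Mode = exp(μ − σ²) = exp(-0.48) = 0.619.
Mean = exp(μ + σ²/2) = exp(0.315) = 1.370.
The mean is pulled above the mode by the posterior's right skew.

MAP = 0.619, posterior mean = 1.370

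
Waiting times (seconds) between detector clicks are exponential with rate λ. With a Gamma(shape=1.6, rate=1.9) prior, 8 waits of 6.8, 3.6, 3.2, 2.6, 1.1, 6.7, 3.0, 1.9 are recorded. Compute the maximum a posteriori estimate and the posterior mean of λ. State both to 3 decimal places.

Σ times = 28.9. Posterior: Gamma(shape = 1.6+8 = 9.6, rate = 1.9+28.9 = 30.8).
Mode = (α−1)/β = 8.6/30.8 = 0.279.
Mean = α/β = 9.6/30.8 = 0.312.

maximum a posteriori estimate = 0.279, posterior mean = 0.312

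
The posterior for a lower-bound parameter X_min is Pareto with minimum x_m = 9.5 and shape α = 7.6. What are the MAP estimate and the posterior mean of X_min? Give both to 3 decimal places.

MAP = 9.500, posterior mean = 10.939

The Pareto density is strictly decreasing on [x_m, ∞), so the mode is x_m = 9.500.
Mean = α·x_m/(α−1) = 7.6·9.5/6.6 = 10.939.
Right-skewed posterior ⇒ mode < mean.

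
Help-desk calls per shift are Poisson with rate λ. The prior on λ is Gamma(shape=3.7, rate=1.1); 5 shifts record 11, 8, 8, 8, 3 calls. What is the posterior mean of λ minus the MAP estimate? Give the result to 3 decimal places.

0.164

Σ counts = 38. Posterior: Gamma(shape = 3.7+38 = 41.7, rate = 1.1+5 = 6.1).
Mode = (α−1)/β = 40.7/6.1 = 6.672.
Mean = α/β = 41.7/6.1 = 6.836.
Difference = 6.836 − 6.672 = 0.164.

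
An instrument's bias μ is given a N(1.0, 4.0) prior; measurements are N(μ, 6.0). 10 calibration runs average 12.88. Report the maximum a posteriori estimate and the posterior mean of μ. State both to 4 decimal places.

Posterior for μ is Normal. Precision-weighted mean: (1/4.0·1.0 + 10/6.0·12.88) / (1/4.0 + 10/6.0) = 11.3304.
A Normal posterior is symmetric, so mode = mean.

MAP = 11.3304; posterior mean = 11.3304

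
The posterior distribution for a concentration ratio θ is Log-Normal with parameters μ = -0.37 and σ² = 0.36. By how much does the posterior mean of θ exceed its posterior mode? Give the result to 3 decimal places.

Mode = exp(μ − σ²) = exp(-0.73) = 0.482.
Mean = exp(μ + σ²/2) = exp(-0.190) = 0.827.
Difference = 0.827 − 0.482 = 0.345.
The posterior is right-skewed, so the mean exceeds the mode.

0.345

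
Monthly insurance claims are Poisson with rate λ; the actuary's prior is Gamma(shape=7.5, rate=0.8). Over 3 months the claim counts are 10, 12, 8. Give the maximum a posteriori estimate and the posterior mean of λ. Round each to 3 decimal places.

Σ counts = 30. Posterior: Gamma(shape = 7.5+30 = 37.5, rate = 0.8+3 = 3.8).
Mode = (α−1)/β = 36.5/3.8 = 9.605.
Mean = α/β = 37.5/3.8 = 9.868.
Right-skewed posterior ⇒ mode < mean.

maximum a posteriori estimate = 9.605, posterior mean = 9.868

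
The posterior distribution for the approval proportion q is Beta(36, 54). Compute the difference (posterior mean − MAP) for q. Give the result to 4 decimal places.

0.0023

Mode = (36−1)/(36+54−2) = 35/88 = 0.3977.
Mean = 36/(36+54) = 36/90 = 0.4000.
Difference = 0.4000 − 0.3977 = 0.0023.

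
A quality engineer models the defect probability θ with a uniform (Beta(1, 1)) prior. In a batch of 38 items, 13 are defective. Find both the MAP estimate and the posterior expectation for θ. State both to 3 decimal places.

θ_MAP = 0.342, E[θ|data] = 0.350

Posterior: Beta(1+13, 1+25) = Beta(14, 26).
Mode = (14−1)/(14+26−2) = 13/38 = 0.342.
With a flat prior the MAP equals the MLE, 13/38.
Mean = 14/(14+26) = 14/40 = 0.350.
The mean is pulled above the mode by the posterior's right skew.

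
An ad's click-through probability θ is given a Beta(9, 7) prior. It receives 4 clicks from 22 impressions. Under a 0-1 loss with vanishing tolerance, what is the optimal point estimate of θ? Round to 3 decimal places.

Posterior: Beta(9+4, 7+18) = Beta(13, 25).
Mode = (13−1)/(13+25−2) = 12/36 = 0.333.
Mean = 13/(13+25) = 13/38 = 0.342.
This is the posterior mode — the MAP estimate.

0.333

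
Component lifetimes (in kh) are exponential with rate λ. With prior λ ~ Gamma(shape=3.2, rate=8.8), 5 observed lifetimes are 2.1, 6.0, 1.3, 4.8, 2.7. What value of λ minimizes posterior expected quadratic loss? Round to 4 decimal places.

Σ times = 16.9. Posterior: Gamma(shape = 3.2+5 = 8.2, rate = 8.8+16.9 = 25.7).
Mode = (α−1)/β = 7.2/25.7 = 0.2802.
Mean = α/β = 8.2/25.7 = 0.3191.
Quadratic loss ⇒ the optimal estimator is the posterior mean.

0.3191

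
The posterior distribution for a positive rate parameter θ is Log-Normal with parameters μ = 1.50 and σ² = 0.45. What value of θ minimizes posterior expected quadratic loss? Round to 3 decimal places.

5.613

Mode = exp(μ − σ²) = exp(1.05) = 2.858.
Mean = exp(μ + σ²/2) = exp(1.725) = 5.613.
Quadratic loss ⇒ the optimal estimator is the posterior mean.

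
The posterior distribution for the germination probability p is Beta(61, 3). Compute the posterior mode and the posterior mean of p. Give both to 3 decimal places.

Mode = (61−1)/(61+3−2) = 60/62 = 0.968.
Mean = 61/(61+3) = 61/64 = 0.953.

MAP: 0.968. Posterior mean: 0.953.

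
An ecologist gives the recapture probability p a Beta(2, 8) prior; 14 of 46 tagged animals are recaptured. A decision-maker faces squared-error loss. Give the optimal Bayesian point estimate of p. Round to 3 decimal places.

Posterior: Beta(2+14, 8+32) = Beta(16, 40).
Mode = (16−1)/(16+40−2) = 15/54 = 0.278.
Mean = 16/(16+40) = 16/56 = 0.286.
Squared-error loss ⇒ the optimal estimator is the posterior mean.

0.286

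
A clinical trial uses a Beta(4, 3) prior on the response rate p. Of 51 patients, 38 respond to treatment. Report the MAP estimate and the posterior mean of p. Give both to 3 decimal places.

MAP estimate = 0.732, posterior mean = 0.724

Posterior: Beta(4+38, 3+13) = Beta(42, 16).
Mode = (42−1)/(42+16−2) = 41/56 = 0.732.
Mean = 42/(42+16) = 42/58 = 0.724.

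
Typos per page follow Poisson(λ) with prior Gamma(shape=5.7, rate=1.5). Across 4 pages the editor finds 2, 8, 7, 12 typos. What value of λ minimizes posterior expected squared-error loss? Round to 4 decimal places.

Σ counts = 29. Posterior: Gamma(shape = 5.7+29 = 34.7, rate = 1.5+4 = 5.5).
Mode = (α−1)/β = 33.7/5.5 = 6.1273.
Mean = α/β = 34.7/5.5 = 6.3091.
Squared-error loss ⇒ the optimal estimator is the posterior mean.

6.3091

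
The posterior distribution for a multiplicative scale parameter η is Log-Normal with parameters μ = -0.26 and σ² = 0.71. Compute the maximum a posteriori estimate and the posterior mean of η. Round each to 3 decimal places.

maximum a posteriori estimate = 0.379, posterior mean = 1.100

Mode = exp(μ − σ²) = exp(-0.97) = 0.379.
Mean = exp(μ + σ²/2) = exp(0.095) = 1.100.
The mean is pulled above the mode by the posterior's right skew.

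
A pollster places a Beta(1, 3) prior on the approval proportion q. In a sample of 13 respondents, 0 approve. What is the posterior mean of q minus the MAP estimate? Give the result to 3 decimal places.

Posterior: Beta(1+0, 3+13) = Beta(1, 16).
Since α = 1 ≤ 1 and β > 1, the Beta density is monotone decreasing on [0,1]; the mode is at 0.
Mean = 1/(1+16) = 0.059.
Difference = 0.059 − 0.000 = 0.059.

0.059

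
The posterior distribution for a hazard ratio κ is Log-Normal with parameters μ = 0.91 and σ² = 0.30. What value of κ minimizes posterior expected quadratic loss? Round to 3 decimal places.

2.886

Mode = exp(μ − σ²) = exp(0.61) = 1.840.
Mean = exp(μ + σ²/2) = exp(1.060) = 2.886.
Quadratic loss ⇒ the optimal estimator is the posterior mean.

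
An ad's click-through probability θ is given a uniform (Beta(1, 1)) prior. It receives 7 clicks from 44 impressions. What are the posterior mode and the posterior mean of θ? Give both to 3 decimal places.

θ_MAP = 0.159, E[θ|data] = 0.174

Posterior: Beta(1+7, 1+37) = Beta(8, 38).
Mode = (8−1)/(8+38−2) = 7/44 = 0.159.
Mean = 8/(8+38) = 8/46 = 0.174.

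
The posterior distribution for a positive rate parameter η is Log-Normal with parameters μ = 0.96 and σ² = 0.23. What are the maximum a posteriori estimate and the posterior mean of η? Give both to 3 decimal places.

Mode = exp(μ − σ²) = exp(0.73) = 2.075.
Mean = exp(μ + σ²/2) = exp(1.075) = 2.930.

η_MAP = 2.075, E[η|data] = 2.930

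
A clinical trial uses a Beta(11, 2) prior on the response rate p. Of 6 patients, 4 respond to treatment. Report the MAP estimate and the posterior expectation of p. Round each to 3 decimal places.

Posterior: Beta(11+4, 2+2) = Beta(15, 4).
Mode = (15−1)/(15+4−2) = 14/17 = 0.824.
Mean = 15/(15+4) = 15/19 = 0.789.

p_MAP = 0.824, E[p|data] = 0.789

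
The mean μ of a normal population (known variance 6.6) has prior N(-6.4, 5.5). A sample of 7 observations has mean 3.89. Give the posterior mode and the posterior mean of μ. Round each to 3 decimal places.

Posterior for μ is Normal. Precision-weighted mean: (1/5.5·-6.4 + 7/6.6·3.89) / (1/5.5 + 7/6.6) = 2.384.
A Normal posterior is symmetric, so mode = mean.

MAP = 2.384; posterior mean = 2.384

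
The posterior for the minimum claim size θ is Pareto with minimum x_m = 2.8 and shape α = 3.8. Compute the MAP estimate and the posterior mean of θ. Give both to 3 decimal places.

θ_MAP = 2.800, E[θ|data] = 3.800

The Pareto density is strictly decreasing on [x_m, ∞), so the mode is x_m = 2.800.
Mean = α·x_m/(α−1) = 3.8·2.8/2.8 = 3.800.
The mean is pulled above the mode by the posterior's right skew.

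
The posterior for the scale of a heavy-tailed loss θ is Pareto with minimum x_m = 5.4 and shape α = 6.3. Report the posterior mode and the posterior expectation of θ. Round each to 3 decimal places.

The Pareto density is strictly decreasing on [x_m, ∞), so the mode is x_m = 5.400.
Mean = α·x_m/(α−1) = 6.3·5.4/5.3 = 6.419.

MAP: 5.400. Posterior mean: 6.419.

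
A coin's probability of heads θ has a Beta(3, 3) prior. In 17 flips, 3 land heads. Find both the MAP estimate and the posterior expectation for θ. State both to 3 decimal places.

Posterior: Beta(3+3, 3+14) = Beta(6, 17).
Mode = (6−1)/(6+17−2) = 5/21 = 0.238.
Mean = 6/(6+17) = 6/23 = 0.261.
The mean is pulled above the mode by the posterior's right skew.

MAP = 0.238; posterior mean = 0.261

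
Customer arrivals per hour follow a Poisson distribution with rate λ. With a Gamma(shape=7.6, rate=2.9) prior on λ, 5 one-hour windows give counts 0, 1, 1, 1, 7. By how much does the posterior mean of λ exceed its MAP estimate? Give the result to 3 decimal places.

Σ counts = 10. Posterior: Gamma(shape = 7.6+10 = 17.6, rate = 2.9+5 = 7.9).
Mode = (α−1)/β = 16.6/7.9 = 2.101.
Mean = α/β = 17.6/7.9 = 2.228.
Difference = 2.228 − 2.101 = 0.127.
The mean is pulled above the mode by the posterior's right skew.

0.127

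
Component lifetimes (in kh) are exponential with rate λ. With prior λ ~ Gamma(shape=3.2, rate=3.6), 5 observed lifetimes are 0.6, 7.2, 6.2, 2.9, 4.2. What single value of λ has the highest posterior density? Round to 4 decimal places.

Σ times = 21.1. Posterior: Gamma(shape = 3.2+5 = 8.2, rate = 3.6+21.1 = 24.7).
Mode = (α−1)/β = 7.2/24.7 = 0.2915.
Mean = α/β = 8.2/24.7 = 0.3320.
This is the posterior mode — the MAP estimate.

0.2915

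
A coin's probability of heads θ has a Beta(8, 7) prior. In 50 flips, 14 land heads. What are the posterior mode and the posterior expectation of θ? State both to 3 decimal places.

θ_MAP = 0.333, E[θ|data] = 0.338

Posterior: Beta(8+14, 7+36) = Beta(22, 43).
Mode = (22−1)/(22+43−2) = 21/63 = 0.333.
Mean = 22/(22+43) = 22/65 = 0.338.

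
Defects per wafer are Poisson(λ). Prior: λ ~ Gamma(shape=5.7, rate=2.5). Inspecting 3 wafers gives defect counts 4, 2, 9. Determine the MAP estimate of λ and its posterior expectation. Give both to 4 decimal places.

λ_MAP = 3.5818, E[λ|data] = 3.7636

Σ counts = 15. Posterior: Gamma(shape = 5.7+15 = 20.7, rate = 2.5+3 = 5.5).
Mode = (α−1)/β = 19.7/5.5 = 3.5818.
Mean = α/β = 20.7/5.5 = 3.7636.
Right-skewed posterior ⇒ mode < mean.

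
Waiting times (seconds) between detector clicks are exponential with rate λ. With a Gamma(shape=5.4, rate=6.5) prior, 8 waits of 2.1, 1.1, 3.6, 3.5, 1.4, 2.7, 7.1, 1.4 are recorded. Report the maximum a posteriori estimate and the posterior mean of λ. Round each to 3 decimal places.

Σ times = 22.9. Posterior: Gamma(shape = 5.4+8 = 13.4, rate = 6.5+22.9 = 29.4).
Mode = (α−1)/β = 12.4/29.4 = 0.422.
Mean = α/β = 13.4/29.4 = 0.456.
The posterior is right-skewed, so the mean exceeds the mode.

MAP = 0.422; posterior mean = 0.456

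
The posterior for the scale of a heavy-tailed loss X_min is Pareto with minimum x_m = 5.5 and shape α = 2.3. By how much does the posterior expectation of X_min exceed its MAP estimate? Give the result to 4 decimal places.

4.2308

The Pareto density is strictly decreasing on [x_m, ∞), so the mode is x_m = 5.5000.
Mean = α·x_m/(α−1) = 2.3·5.5/1.3 = 9.7308.
Difference = 9.7308 − 5.5000 = 4.2308.
Right-skewed posterior ⇒ mode < mean.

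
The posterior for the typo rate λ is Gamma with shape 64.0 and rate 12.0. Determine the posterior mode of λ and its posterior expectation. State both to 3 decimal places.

Mode = (α−1)/β = 63.0/12.0 = 5.250.
Mean = α/β = 64.0/12.0 = 5.333.

MAP = 5.250; posterior mean = 5.333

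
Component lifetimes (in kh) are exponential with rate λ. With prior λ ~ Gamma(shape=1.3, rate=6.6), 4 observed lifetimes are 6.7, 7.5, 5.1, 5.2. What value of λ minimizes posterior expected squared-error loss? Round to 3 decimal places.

Σ times = 24.5. Posterior: Gamma(shape = 1.3+4 = 5.3, rate = 6.6+24.5 = 31.1).
Mode = (α−1)/β = 4.3/31.1 = 0.138.
Mean = α/β = 5.3/31.1 = 0.170.
Squared-error loss ⇒ the optimal estimator is the posterior mean.

0.170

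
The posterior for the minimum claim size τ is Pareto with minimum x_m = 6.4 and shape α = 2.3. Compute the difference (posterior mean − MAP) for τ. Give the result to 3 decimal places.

The Pareto density is strictly decreasing on [x_m, ∞), so the mode is x_m = 6.400.
Mean = α·x_m/(α−1) = 2.3·6.4/1.3 = 11.323.
Difference = 11.323 − 6.400 = 4.923.

4.923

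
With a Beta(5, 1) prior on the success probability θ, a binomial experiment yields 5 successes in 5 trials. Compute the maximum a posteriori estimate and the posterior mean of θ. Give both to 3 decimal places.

MAP: 1.000. Posterior mean: 0.909.

Posterior: Beta(5+5, 1+0) = Beta(10, 1).
Since β = 1 ≤ 1 and α > 1, the Beta density is monotone increasing on [0,1]; the mode is at 1.
Mean = 10/(10+1) = 0.909.
The posterior is left-skewed, so the mode exceeds the mean.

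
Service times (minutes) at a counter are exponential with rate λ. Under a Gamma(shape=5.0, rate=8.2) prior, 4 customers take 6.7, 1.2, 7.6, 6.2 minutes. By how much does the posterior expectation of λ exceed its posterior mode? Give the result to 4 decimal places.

0.0334

Σ times = 21.7. Posterior: Gamma(shape = 5.0+4 = 9.0, rate = 8.2+21.7 = 29.9).
Mode = (α−1)/β = 8.0/29.9 = 0.2676.
Mean = α/β = 9.0/29.9 = 0.3010.
Difference = 0.3010 − 0.2676 = 0.0334.
Mean > mode: the posterior has a right tail.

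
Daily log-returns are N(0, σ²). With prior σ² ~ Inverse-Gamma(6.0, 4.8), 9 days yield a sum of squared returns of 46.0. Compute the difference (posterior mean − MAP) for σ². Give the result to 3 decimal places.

Posterior: Inverse-Gamma(shape = 6.0+9/2 = 10.5, scale = 4.8+46.0/2 = 27.8).
Mode = β/(α+1) = 27.8/11.5 = 2.417.
Mean = β/(α−1) = 27.8/9.5 = 2.926.
Difference = 2.926 − 2.417 = 0.509.
Mean > mode: the posterior has a right tail.

0.509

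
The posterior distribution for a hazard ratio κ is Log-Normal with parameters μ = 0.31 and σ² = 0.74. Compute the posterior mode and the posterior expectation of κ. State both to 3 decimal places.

MAP: 0.651. Posterior mean: 1.974.

Mode = exp(μ − σ²) = exp(-0.43) = 0.651.
Mean = exp(μ + σ²/2) = exp(0.680) = 1.974.
The mean is pulled above the mode by the posterior's right skew.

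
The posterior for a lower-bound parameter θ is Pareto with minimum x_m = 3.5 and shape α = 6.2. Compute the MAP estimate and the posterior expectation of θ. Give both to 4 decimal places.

The Pareto density is strictly decreasing on [x_m, ∞), so the mode is x_m = 3.5000.
Mean = α·x_m/(α−1) = 6.2·3.5/5.2 = 4.1731.
The posterior is right-skewed, so the mean exceeds the mode.

MAP: 3.5000. Posterior mean: 4.1731.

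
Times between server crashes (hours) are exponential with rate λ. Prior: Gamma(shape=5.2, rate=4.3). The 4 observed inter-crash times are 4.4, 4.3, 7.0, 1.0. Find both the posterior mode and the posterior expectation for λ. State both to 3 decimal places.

Σ times = 16.7. Posterior: Gamma(shape = 5.2+4 = 9.2, rate = 4.3+16.7 = 21.0).
Mode = (α−1)/β = 8.2/21.0 = 0.390.
Mean = α/β = 9.2/21.0 = 0.438.

MAP = 0.390; posterior mean = 0.438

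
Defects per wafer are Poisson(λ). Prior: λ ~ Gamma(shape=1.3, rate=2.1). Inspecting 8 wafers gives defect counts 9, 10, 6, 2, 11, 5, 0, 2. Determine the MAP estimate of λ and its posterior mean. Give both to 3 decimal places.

Σ counts = 45. Posterior: Gamma(shape = 1.3+45 = 46.3, rate = 2.1+8 = 10.1).
Mode = (α−1)/β = 45.3/10.1 = 4.485.
Mean = α/β = 46.3/10.1 = 4.584.

MAP estimate = 4.485, posterior mean = 4.584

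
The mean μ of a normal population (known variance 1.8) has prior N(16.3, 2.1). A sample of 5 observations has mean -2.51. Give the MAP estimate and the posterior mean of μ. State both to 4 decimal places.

Posterior for μ is Normal. Precision-weighted mean: (1/2.1·16.3 + 5/1.8·-2.51) / (1/2.1 + 5/1.8) = 0.2427.
A Normal posterior is symmetric, so mode = mean.

MAP = 0.2427; posterior mean = 0.2427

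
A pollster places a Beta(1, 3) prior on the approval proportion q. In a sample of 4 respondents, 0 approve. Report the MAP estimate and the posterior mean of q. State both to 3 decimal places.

Posterior: Beta(1+0, 3+4) = Beta(1, 7).
Since α = 1 ≤ 1 and β > 1, the Beta density is monotone decreasing on [0,1]; the mode is at 0.
Mean = 1/(1+7) = 0.125.

MAP: 0.000. Posterior mean: 0.125.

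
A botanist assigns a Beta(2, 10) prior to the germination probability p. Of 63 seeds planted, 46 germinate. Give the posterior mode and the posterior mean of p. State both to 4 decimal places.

MAP: 0.6438. Posterior mean: 0.6400.

Posterior: Beta(2+46, 10+17) = Beta(48, 27).
Mode = (48−1)/(48+27−2) = 47/73 = 0.6438.
Mean = 48/(48+27) = 48/75 = 0.6400.
Left-skewed posterior ⇒ mean < mode.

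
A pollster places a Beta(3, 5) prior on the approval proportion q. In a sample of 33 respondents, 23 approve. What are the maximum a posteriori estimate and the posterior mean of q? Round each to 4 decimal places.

MAP = 0.6410, posterior mean = 0.6341

Posterior: Beta(3+23, 5+10) = Beta(26, 15).
Mode = (26−1)/(26+15−2) = 25/39 = 0.6410.
Mean = 26/(26+15) = 26/41 = 0.6341.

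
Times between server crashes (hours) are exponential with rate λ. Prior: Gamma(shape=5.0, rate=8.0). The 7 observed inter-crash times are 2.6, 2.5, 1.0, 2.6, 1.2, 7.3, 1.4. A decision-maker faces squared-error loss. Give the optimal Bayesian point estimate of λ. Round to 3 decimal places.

Σ times = 18.6. Posterior: Gamma(shape = 5.0+7 = 12.0, rate = 8.0+18.6 = 26.6).
Mode = (α−1)/β = 11.0/26.6 = 0.414.
Mean = α/β = 12.0/26.6 = 0.451.
Squared-error loss ⇒ the optimal estimator is the posterior mean.

0.451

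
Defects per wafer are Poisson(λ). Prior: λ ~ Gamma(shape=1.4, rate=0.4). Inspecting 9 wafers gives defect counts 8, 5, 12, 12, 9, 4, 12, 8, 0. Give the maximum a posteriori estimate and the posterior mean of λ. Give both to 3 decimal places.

MAP: 7.489. Posterior mean: 7.596.

Σ counts = 70. Posterior: Gamma(shape = 1.4+70 = 71.4, rate = 0.4+9 = 9.4).
Mode = (α−1)/β = 70.4/9.4 = 7.489.
Mean = α/β = 71.4/9.4 = 7.596.
Mean > mode: the posterior has a right tail.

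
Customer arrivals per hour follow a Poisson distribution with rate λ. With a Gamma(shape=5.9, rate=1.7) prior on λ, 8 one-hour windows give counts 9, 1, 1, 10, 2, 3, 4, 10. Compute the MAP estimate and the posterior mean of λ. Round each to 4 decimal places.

λ_MAP = 4.6289, E[λ|data] = 4.7320

Σ counts = 40. Posterior: Gamma(shape = 5.9+40 = 45.9, rate = 1.7+8 = 9.7).
Mode = (α−1)/β = 44.9/9.7 = 4.6289.
Mean = α/β = 45.9/9.7 = 4.7320.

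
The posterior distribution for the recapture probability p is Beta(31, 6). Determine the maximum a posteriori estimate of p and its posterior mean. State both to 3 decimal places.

MAP = 0.857, posterior mean = 0.838

Mode = (31−1)/(31+6−2) = 30/35 = 0.857.
Mean = 31/(31+6) = 31/37 = 0.838.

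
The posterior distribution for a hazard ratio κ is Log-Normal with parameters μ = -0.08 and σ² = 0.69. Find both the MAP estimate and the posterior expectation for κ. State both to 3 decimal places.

Mode = exp(μ − σ²) = exp(-0.77) = 0.463.
Mean = exp(μ + σ²/2) = exp(0.265) = 1.303.

MAP = 0.463; posterior mean = 1.303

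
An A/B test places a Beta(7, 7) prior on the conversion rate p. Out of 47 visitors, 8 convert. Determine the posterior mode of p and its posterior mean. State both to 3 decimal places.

Posterior: Beta(7+8, 7+39) = Beta(15, 46).
Mode = (15−1)/(15+46−2) = 14/59 = 0.237.
Mean = 15/(15+46) = 15/61 = 0.246.

posterior mode = 0.237, posterior mean = 0.246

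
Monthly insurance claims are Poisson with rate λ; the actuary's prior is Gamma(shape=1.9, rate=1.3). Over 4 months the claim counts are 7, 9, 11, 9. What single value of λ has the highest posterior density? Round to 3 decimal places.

Σ counts = 36. Posterior: Gamma(shape = 1.9+36 = 37.9, rate = 1.3+4 = 5.3).
Mode = (α−1)/β = 36.9/5.3 = 6.962.
Mean = α/β = 37.9/5.3 = 7.151.
This is the posterior mode — the MAP estimate.

6.962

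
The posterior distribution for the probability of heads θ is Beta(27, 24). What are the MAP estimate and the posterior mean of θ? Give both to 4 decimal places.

Mode = (27−1)/(27+24−2) = 26/49 = 0.5306.
Mean = 27/(27+24) = 27/51 = 0.5294.

MAP = 0.5306; posterior mean = 0.5294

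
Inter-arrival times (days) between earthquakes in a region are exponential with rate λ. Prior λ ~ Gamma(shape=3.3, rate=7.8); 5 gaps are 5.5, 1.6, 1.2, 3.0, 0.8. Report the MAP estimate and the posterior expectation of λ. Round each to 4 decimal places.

MAP = 0.3668; posterior mean = 0.4171

Σ times = 12.1. Posterior: Gamma(shape = 3.3+5 = 8.3, rate = 7.8+12.1 = 19.9).
Mode = (α−1)/β = 7.3/19.9 = 0.3668.
Mean = α/β = 8.3/19.9 = 0.4171.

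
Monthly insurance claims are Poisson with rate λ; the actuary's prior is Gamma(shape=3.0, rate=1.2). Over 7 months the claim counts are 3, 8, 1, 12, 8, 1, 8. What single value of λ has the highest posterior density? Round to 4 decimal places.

5.2439

Σ counts = 41. Posterior: Gamma(shape = 3.0+41 = 44.0, rate = 1.2+7 = 8.2).
Mode = (α−1)/β = 43.0/8.2 = 5.2439.
Mean = α/β = 44.0/8.2 = 5.3659.
This is the posterior mode — the MAP estimate.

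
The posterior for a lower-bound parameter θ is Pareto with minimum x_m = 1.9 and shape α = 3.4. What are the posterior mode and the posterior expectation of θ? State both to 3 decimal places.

The Pareto density is strictly decreasing on [x_m, ∞), so the mode is x_m = 1.900.
Mean = α·x_m/(α−1) = 3.4·1.9/2.4 = 2.692.
Mean > mode: the posterior has a right tail.

θ_MAP = 1.900, E[θ|data] = 2.692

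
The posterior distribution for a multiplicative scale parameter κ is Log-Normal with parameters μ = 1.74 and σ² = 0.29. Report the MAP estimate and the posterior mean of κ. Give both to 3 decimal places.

Mode = exp(μ − σ²) = exp(1.45) = 4.263.
Mean = exp(μ + σ²/2) = exp(1.885) = 6.586.
The mean is pulled above the mode by the posterior's right skew.

MAP = 4.263; posterior mean = 6.586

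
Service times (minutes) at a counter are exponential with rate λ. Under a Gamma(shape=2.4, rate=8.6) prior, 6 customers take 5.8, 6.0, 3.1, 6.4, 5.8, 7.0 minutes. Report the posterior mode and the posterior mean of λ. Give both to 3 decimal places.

Σ times = 34.1. Posterior: Gamma(shape = 2.4+6 = 8.4, rate = 8.6+34.1 = 42.7).
Mode = (α−1)/β = 7.4/42.7 = 0.173.
Mean = α/β = 8.4/42.7 = 0.197.

MAP = 0.173, posterior mean = 0.197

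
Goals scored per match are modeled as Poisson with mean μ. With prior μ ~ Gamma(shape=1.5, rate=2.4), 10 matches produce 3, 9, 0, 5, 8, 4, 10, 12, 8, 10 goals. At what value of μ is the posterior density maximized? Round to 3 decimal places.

5.605

Σ counts = 69. Posterior: Gamma(shape = 1.5+69 = 70.5, rate = 2.4+10 = 12.4).
Mode = (α−1)/β = 69.5/12.4 = 5.605.
Mean = α/β = 70.5/12.4 = 5.685.
This is the posterior mode — the MAP estimate.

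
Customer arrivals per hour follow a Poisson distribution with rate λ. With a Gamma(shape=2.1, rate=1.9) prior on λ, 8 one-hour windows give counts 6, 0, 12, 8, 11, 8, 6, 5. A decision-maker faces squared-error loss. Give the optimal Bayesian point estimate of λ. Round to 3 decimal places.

5.869

Σ counts = 56. Posterior: Gamma(shape = 2.1+56 = 58.1, rate = 1.9+8 = 9.9).
Mode = (α−1)/β = 57.1/9.9 = 5.768.
Mean = α/β = 58.1/9.9 = 5.869.
Squared-error loss ⇒ the optimal estimator is the posterior mean.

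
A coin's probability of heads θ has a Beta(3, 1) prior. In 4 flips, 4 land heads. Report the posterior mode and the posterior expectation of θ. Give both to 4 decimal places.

posterior mode = 1.0000, posterior expectation = 0.8750

Posterior: Beta(3+4, 1+0) = Beta(7, 1).
Since β = 1 ≤ 1 and α > 1, the Beta density is monotone increasing on [0,1]; the mode is at 1.
Mean = 7/(7+1) = 0.8750.
The mean is pulled below the mode by the posterior's left skew.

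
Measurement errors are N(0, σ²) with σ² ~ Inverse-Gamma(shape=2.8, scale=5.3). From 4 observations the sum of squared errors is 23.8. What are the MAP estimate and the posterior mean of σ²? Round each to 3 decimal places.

Posterior: Inverse-Gamma(shape = 2.8+4/2 = 4.8, scale = 5.3+23.8/2 = 17.2).
Mode = β/(α+1) = 17.2/5.8 = 2.966.
Mean = β/(α−1) = 17.2/3.8 = 4.526.

MAP: 2.966. Posterior mean: 4.526.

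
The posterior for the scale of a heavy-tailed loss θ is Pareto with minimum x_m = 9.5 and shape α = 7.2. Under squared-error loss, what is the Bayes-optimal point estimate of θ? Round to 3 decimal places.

The Pareto density is strictly decreasing on [x_m, ∞), so the mode is x_m = 9.500.
Mean = α·x_m/(α−1) = 7.2·9.5/6.2 = 11.032.
Squared-error loss ⇒ the optimal estimator is the posterior mean.

11.032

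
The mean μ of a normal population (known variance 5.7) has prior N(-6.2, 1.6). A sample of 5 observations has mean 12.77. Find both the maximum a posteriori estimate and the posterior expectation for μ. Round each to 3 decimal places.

Posterior for μ is Normal. Precision-weighted mean: (1/1.6·-6.2 + 5/5.7·12.77) / (1/1.6 + 5/5.7) = 4.877.
A Normal posterior is symmetric, so mode = mean.

μ_MAP = 4.877, E[μ|data] = 4.877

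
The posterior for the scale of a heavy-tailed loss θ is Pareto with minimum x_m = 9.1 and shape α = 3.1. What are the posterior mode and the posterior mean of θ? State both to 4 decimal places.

MAP = 9.1000, posterior mean = 13.4333

The Pareto density is strictly decreasing on [x_m, ∞), so the mode is x_m = 9.1000.
Mean = α·x_m/(α−1) = 3.1·9.1/2.1 = 13.4333.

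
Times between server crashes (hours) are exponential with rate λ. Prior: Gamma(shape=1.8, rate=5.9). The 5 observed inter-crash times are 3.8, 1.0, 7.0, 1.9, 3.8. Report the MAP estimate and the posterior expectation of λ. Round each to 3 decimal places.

MAP: 0.248. Posterior mean: 0.291.

Σ times = 17.5. Posterior: Gamma(shape = 1.8+5 = 6.8, rate = 5.9+17.5 = 23.4).
Mode = (α−1)/β = 5.8/23.4 = 0.248.
Mean = α/β = 6.8/23.4 = 0.291.
The mean is pulled above the mode by the posterior's right skew.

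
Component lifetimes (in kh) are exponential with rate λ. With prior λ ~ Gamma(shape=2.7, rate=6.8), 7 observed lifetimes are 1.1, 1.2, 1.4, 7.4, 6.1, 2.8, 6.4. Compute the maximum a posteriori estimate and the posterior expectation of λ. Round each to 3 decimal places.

Σ times = 26.4. Posterior: Gamma(shape = 2.7+7 = 9.7, rate = 6.8+26.4 = 33.2).
Mode = (α−1)/β = 8.7/33.2 = 0.262.
Mean = α/β = 9.7/33.2 = 0.292.
Right-skewed posterior ⇒ mode < mean.

MAP = 0.262, posterior mean = 0.292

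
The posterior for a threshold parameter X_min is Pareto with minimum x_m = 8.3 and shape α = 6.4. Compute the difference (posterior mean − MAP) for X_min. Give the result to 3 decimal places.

1.537

The Pareto density is strictly decreasing on [x_m, ∞), so the mode is x_m = 8.300.
Mean = α·x_m/(α−1) = 6.4·8.3/5.4 = 9.837.
Difference = 9.837 − 8.300 = 1.537.
Right-skewed posterior ⇒ mode < mean.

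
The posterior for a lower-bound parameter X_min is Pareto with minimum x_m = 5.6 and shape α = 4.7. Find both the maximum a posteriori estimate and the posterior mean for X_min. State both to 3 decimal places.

MAP = 5.600; posterior mean = 7.114

The Pareto density is strictly decreasing on [x_m, ∞), so the mode is x_m = 5.600.
Mean = α·x_m/(α−1) = 4.7·5.6/3.7 = 7.114.
Right-skewed posterior ⇒ mode < mean.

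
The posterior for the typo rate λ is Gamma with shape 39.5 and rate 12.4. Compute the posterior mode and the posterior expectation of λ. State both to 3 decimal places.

Mode = (α−1)/β = 38.5/12.4 = 3.105.
Mean = α/β = 39.5/12.4 = 3.185.
Mean > mode: the posterior has a right tail.

λ_MAP = 3.105, E[λ|data] = 3.185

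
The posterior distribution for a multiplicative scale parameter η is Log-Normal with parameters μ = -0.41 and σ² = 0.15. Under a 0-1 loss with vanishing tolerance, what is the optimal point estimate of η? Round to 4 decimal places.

0.5712

Mode = exp(μ − σ²) = exp(-0.56) = 0.5712.
Mean = exp(μ + σ²/2) = exp(-0.335) = 0.7153.
This is the posterior mode — the MAP estimate.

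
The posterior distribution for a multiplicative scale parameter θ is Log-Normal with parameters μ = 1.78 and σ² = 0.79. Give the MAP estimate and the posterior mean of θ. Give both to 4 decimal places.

MAP = 2.6912, posterior mean = 8.8022

Mode = exp(μ − σ²) = exp(0.99) = 2.6912.
Mean = exp(μ + σ²/2) = exp(2.175) = 8.8022.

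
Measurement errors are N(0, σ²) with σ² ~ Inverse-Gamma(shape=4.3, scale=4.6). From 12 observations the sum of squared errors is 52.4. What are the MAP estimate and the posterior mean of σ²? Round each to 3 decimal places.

MAP: 2.726. Posterior mean: 3.312.

Posterior: Inverse-Gamma(shape = 4.3+12/2 = 10.3, scale = 4.6+52.4/2 = 30.8).
Mode = β/(α+1) = 30.8/11.3 = 2.726.
Mean = β/(α−1) = 30.8/9.3 = 3.312.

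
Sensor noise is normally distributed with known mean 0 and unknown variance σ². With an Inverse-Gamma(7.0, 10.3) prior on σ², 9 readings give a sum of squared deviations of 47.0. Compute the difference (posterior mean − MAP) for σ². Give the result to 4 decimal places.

0.5150

Posterior: Inverse-Gamma(shape = 7.0+9/2 = 11.5, scale = 10.3+47.0/2 = 33.8).
Mode = β/(α+1) = 33.8/12.5 = 2.7040.
Mean = β/(α−1) = 33.8/10.5 = 3.2190.
Difference = 3.2190 − 2.7040 = 0.5150.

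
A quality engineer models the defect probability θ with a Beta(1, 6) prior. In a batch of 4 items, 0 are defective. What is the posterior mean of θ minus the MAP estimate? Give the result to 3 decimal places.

Posterior: Beta(1+0, 6+4) = Beta(1, 10).
Since α = 1 ≤ 1 and β > 1, the Beta density is monotone decreasing on [0,1]; the mode is at 0.
Mean = 1/(1+10) = 0.091.
Difference = 0.091 − 0.000 = 0.091.

0.091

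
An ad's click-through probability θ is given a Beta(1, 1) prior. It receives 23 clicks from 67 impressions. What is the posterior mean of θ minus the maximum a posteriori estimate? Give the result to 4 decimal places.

Posterior: Beta(1+23, 1+44) = Beta(24, 45).
Mode = (24−1)/(24+45−2) = 23/67 = 0.3433.
With a flat prior the MAP equals the MLE, 23/67.
Mean = 24/(24+45) = 24/69 = 0.3478.
Difference = 0.3478 − 0.3433 = 0.0045.
Right-skewed posterior ⇒ mode < mean.

0.0045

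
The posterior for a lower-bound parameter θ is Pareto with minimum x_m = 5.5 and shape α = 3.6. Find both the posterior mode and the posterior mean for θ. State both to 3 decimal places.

posterior mode = 5.500, posterior mean = 7.615

The Pareto density is strictly decreasing on [x_m, ∞), so the mode is x_m = 5.500.
Mean = α·x_m/(α−1) = 3.6·5.5/2.6 = 7.615.
The posterior is right-skewed, so the mean exceeds the mode.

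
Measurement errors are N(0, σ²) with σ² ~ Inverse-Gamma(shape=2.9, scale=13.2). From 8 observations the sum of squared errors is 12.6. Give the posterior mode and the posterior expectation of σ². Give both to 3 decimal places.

posterior mode = 2.468, posterior expectation = 3.305

Posterior: Inverse-Gamma(shape = 2.9+8/2 = 6.9, scale = 13.2+12.6/2 = 19.5).
Mode = β/(α+1) = 19.5/7.9 = 2.468.
Mean = β/(α−1) = 19.5/5.9 = 3.305.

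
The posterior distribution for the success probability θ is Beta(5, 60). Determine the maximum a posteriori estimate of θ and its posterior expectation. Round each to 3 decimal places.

Mode = (5−1)/(5+60−2) = 4/63 = 0.063.
Mean = 5/(5+60) = 5/65 = 0.077.

MAP = 0.063, posterior mean = 0.077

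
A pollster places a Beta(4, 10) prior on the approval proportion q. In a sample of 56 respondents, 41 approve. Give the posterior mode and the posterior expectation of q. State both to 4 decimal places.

Posterior: Beta(4+41, 10+15) = Beta(45, 25).
Mode = (45−1)/(45+25−2) = 44/68 = 0.6471.
Mean = 45/(45+25) = 45/70 = 0.6429.

q_MAP = 0.6471, E[q|data] = 0.6429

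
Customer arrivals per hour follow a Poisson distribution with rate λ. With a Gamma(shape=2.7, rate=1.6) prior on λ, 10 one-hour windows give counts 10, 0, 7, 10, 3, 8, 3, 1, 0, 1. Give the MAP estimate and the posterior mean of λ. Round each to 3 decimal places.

λ_MAP = 3.853, E[λ|data] = 3.940

Σ counts = 43. Posterior: Gamma(shape = 2.7+43 = 45.7, rate = 1.6+10 = 11.6).
Mode = (α−1)/β = 44.7/11.6 = 3.853.
Mean = α/β = 45.7/11.6 = 3.940.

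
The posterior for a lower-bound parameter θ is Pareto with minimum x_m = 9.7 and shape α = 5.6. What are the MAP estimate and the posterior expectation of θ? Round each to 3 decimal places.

MAP estimate = 9.700, posterior expectation = 11.809

The Pareto density is strictly decreasing on [x_m, ∞), so the mode is x_m = 9.700.
Mean = α·x_m/(α−1) = 5.6·9.7/4.6 = 11.809.
The mean is pulled above the mode by the posterior's right skew.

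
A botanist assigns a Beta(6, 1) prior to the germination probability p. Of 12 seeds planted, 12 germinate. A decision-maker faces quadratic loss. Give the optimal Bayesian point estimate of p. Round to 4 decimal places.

0.9474

Posterior: Beta(6+12, 1+0) = Beta(18, 1).
Since β = 1 ≤ 1 and α > 1, the Beta density is monotone increasing on [0,1]; the mode is at 1.
Mean = 18/(18+1) = 0.9474.
Quadratic loss ⇒ the optimal estimator is the posterior mean.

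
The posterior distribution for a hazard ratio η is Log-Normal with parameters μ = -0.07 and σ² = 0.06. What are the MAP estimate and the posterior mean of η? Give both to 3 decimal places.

MAP = 0.878; posterior mean = 0.961

Mode = exp(μ − σ²) = exp(-0.13) = 0.878.
Mean = exp(μ + σ²/2) = exp(-0.040) = 0.961.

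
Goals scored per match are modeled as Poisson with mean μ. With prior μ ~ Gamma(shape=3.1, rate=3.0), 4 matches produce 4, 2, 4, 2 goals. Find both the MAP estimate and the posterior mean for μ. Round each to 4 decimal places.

MAP = 2.0143; posterior mean = 2.1571

Σ counts = 12. Posterior: Gamma(shape = 3.1+12 = 15.1, rate = 3.0+4 = 7.0).
Mode = (α−1)/β = 14.1/7.0 = 2.0143.
Mean = α/β = 15.1/7.0 = 2.1571.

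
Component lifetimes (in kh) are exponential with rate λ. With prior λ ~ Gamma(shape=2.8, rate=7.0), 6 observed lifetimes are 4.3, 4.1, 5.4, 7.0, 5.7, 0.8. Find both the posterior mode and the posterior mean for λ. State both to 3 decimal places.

Σ times = 27.3. Posterior: Gamma(shape = 2.8+6 = 8.8, rate = 7.0+27.3 = 34.3).
Mode = (α−1)/β = 7.8/34.3 = 0.227.
Mean = α/β = 8.8/34.3 = 0.257.

MAP = 0.227; posterior mean = 0.257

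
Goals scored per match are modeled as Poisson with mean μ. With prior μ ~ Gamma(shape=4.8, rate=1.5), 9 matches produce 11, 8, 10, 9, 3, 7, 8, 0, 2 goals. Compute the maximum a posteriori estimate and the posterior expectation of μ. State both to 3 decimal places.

maximum a posteriori estimate = 5.886, posterior expectation = 5.981

Σ counts = 58. Posterior: Gamma(shape = 4.8+58 = 62.8, rate = 1.5+9 = 10.5).
Mode = (α−1)/β = 61.8/10.5 = 5.886.
Mean = α/β = 62.8/10.5 = 5.981.
The posterior is right-skewed, so the mean exceeds the mode.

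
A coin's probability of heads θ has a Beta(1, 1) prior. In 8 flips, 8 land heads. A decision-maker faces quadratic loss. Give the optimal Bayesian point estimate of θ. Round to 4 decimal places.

Posterior: Beta(1+8, 1+0) = Beta(9, 1).
Since β = 1 ≤ 1 and α > 1, the Beta density is monotone increasing on [0,1]; the mode is at 1.
Mean = 9/(9+1) = 0.9000.
Quadratic loss ⇒ the optimal estimator is the posterior mean.

0.9000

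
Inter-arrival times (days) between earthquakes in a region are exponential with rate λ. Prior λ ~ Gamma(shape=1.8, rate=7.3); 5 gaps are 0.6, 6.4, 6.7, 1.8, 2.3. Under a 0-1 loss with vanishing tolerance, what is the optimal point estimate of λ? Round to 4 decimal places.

Σ times = 17.8. Posterior: Gamma(shape = 1.8+5 = 6.8, rate = 7.3+17.8 = 25.1).
Mode = (α−1)/β = 5.8/25.1 = 0.2311.
Mean = α/β = 6.8/25.1 = 0.2709.
This is the posterior mode — the MAP estimate.

0.2311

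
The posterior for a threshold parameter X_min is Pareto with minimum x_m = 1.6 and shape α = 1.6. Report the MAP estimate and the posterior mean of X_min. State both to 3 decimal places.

The Pareto density is strictly decreasing on [x_m, ∞), so the mode is x_m = 1.600.
Mean = α·x_m/(α−1) = 1.6·1.6/0.6 = 4.267.
Right-skewed posterior ⇒ mode < mean.

MAP = 1.600; posterior mean = 4.267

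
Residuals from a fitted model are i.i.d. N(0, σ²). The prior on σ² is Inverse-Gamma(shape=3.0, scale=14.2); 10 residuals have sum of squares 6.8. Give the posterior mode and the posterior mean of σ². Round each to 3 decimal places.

Posterior: Inverse-Gamma(shape = 3.0+10/2 = 8.0, scale = 14.2+6.8/2 = 17.6).
Mode = β/(α+1) = 17.6/9.0 = 1.956.
Mean = β/(α−1) = 17.6/7.0 = 2.514.

MAP = 1.956, posterior mean = 2.514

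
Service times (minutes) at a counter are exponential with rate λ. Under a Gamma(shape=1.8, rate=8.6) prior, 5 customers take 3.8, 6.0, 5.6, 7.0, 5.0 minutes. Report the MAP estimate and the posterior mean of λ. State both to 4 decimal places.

λ_MAP = 0.1611, E[λ|data] = 0.1889

Σ times = 27.4. Posterior: Gamma(shape = 1.8+5 = 6.8, rate = 8.6+27.4 = 36.0).
Mode = (α−1)/β = 5.8/36.0 = 0.1611.
Mean = α/β = 6.8/36.0 = 0.1889.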